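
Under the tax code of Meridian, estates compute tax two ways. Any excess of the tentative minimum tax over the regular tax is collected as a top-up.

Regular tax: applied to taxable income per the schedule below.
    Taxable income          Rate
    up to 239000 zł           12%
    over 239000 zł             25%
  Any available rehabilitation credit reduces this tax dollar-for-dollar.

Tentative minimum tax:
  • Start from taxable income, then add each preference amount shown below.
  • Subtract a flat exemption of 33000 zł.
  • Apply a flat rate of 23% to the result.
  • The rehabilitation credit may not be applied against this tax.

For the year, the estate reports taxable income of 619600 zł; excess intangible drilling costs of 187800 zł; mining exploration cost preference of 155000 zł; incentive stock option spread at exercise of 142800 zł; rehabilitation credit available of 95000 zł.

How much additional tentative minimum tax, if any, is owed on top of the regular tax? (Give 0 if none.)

Tentative minimum tax:
  Adjusted income: 619600 zł + 187800 zł + 155000 zł + 142800 zł = 1105200 zł
  Less exemption 33000 zł → base 1072200 zł
  1072200 zł × 23% = 246606 zł

Regular tax:
  239000 zł × 12% = 28680 zł
  380600 zł × 25% = 95150 zł
  → 123830 zł
  Less rehabilitation credit 95000 zł → 28830 zł

Excess of tentative minimum tax over regular tax: 246606 zł − 28830 zł = 217776 zł.

217776 zł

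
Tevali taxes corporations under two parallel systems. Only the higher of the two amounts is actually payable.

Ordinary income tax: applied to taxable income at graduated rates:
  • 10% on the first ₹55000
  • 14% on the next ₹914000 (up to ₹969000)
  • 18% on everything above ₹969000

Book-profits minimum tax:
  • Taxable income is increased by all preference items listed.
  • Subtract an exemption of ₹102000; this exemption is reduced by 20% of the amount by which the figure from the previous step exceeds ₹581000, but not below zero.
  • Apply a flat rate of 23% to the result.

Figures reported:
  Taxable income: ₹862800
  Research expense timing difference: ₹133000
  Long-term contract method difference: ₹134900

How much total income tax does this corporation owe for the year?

₹260061

Ordinary income tax:
  ₹55000 × 10% = ₹5500
  ₹807800 × 14% = ₹113092
  → ₹118592

Book-profits minimum tax:
  Adjusted income: ₹862800 + ₹133000 + ₹134900 = ₹1130700
  Exemption: 20% × (₹1130700 − ₹581000) = ₹109940 ≥ ₹102000, so the exemption is fully phased out
  Base: ₹1130700 − ₹0 = ₹1130700
  ₹1130700 × 23% = ₹260061

₹260061 > ₹118592, so the book-profits minimum tax is the binding amount.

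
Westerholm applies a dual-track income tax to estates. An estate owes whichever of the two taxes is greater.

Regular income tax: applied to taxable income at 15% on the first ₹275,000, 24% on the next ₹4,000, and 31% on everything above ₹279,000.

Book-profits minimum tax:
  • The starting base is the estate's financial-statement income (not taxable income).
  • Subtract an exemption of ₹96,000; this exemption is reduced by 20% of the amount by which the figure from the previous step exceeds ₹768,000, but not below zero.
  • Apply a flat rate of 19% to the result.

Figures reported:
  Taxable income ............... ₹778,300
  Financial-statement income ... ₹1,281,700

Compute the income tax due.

₹243,523

Book-profits minimum tax:
  Base (financial-statement income): ₹1,281,700
  Exemption: 20% × (₹1,281,700 − ₹768,000) = ₹102,740 ≥ ₹96,000, so the exemption is fully phased out
  Base: ₹1,281,700 − ₹0 = ₹1,281,700
  ₹1,281,700 × 19% = ₹243,523

Regular income tax:
  ₹275,000 × 15% = ₹41,250
  ₹4,000 × 24% = ₹960
  ₹499,300 × 31% = ₹154,783
  → ₹196,993

₹243,523 > ₹196,993, so the book-profits minimum tax is the binding amount.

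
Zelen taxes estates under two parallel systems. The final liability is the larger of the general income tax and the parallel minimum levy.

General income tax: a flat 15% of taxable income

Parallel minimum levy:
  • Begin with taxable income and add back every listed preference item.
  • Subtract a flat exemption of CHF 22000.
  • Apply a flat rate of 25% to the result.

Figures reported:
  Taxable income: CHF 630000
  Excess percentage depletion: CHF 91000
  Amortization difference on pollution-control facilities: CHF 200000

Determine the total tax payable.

CHF 224750

General income tax:
  CHF 630000 × 15% = CHF 94500

Parallel minimum levy:
  Adjusted income: CHF 630000 + CHF 91000 + CHF 200000 = CHF 921000
  Less exemption CHF 22000 → base CHF 899000
  CHF 899000 × 25% = CHF 224750

CHF 224750 > CHF 94500, so the parallel minimum levy is the binding amount.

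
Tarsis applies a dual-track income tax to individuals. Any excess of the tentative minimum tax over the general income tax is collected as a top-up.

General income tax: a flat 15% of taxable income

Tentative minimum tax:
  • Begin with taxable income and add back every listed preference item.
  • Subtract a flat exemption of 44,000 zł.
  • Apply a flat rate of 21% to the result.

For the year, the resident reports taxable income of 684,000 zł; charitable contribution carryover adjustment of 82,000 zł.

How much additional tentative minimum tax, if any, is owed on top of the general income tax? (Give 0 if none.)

49,020 zł

Tentative minimum tax:
  Adjusted income: 684,000 zł + 82,000 zł = 766,000 zł
  Less exemption 44,000 zł → base 722,000 zł
  722,000 zł × 21% = 151,620 zł

General income tax:
  684,000 zł × 15% = 102,600 zł

Excess of tentative minimum tax over general income tax: 151,620 zł − 102,600 zł = 49,020 zł.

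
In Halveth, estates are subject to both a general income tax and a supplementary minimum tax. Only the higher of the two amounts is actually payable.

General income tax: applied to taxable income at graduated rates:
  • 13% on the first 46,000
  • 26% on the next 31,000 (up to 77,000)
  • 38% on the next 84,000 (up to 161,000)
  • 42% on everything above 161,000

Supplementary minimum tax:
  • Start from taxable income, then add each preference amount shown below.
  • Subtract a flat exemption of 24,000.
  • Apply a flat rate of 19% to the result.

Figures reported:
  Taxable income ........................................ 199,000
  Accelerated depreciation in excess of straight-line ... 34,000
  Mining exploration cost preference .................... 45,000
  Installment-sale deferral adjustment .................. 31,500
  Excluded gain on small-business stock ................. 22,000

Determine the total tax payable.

Supplementary minimum tax:
  Adjusted income: 199,000 + 34,000 + 45,000 + 31,500 + 22,000 = 331,500
  Less exemption 24,000 → base 307,500
  307,500 × 19% = 58,425

General income tax:
  46,000 × 13% = 5,980
  31,000 × 26% = 8,060
  84,000 × 38% = 31,920
  38,000 × 42% = 15,960
  → 61,920

61,920 > 58,425, so the general income tax governs.

61,920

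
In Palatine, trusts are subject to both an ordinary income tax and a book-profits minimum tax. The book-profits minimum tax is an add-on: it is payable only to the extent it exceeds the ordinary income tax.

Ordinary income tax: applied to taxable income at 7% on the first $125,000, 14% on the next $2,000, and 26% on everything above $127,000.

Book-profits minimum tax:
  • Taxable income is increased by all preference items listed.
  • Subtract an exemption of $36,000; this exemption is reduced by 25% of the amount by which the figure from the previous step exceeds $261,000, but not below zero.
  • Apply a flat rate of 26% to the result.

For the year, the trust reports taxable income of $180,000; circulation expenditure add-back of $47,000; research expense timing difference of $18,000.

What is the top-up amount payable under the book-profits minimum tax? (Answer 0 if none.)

Ordinary income tax:
  $125,000 × 7% = $8,750
  $2,000 × 14% = $280
  $53,000 × 26% = $13,780
  → $22,810

Book-profits minimum tax:
  Adjusted income: $180,000 + $47,000 + $18,000 = $245,000
  Exemption: $245,000 ≤ $261,000, so full $36,000 applies
  Base: $245,000 − $36,000 = $209,000
  $209,000 × 26% = $54,340

Excess of book-profits minimum tax over ordinary income tax: $54,340 − $22,810 = $31,530.

$31,530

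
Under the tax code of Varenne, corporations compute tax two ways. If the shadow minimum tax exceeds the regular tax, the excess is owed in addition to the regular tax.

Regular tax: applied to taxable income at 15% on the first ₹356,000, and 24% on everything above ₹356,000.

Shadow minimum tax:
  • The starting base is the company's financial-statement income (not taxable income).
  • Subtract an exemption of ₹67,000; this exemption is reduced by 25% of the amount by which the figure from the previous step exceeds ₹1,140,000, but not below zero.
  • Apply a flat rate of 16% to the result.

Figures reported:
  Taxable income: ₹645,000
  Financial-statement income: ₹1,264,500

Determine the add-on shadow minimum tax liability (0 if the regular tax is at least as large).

Regular tax:
  ₹356,000 × 15% = ₹53,400
  ₹289,000 × 24% = ₹69,360
  → ₹122,760

Shadow minimum tax:
  Base (financial-statement income): ₹1,264,500
  Exemption: ₹67,000 − 25% × (₹1,264,500 − ₹1,140,000) = ₹67,000 − ₹31,125 = ₹35,875
  Base: ₹1,264,500 − ₹35,875 = ₹1,228,625
  ₹1,228,625 × 16% = ₹196,580

Excess of shadow minimum tax over regular tax: ₹196,580 − ₹122,760 = ₹73,820.

₹73,820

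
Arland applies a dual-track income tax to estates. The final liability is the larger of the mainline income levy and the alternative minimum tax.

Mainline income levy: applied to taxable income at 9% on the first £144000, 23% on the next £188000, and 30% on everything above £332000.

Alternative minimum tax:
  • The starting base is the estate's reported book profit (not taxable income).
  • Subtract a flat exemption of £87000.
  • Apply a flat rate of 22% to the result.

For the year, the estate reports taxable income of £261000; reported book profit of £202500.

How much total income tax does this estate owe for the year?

£39870

Alternative minimum tax:
  Base (reported book profit): £202500
  Less exemption £87000 → base £115500
  £115500 × 22% = £25410

Mainline income levy:
  £144000 × 9% = £12960
  £117000 × 23% = £26910
  → £39870

£39870 > £25410, so the mainline income levy governs.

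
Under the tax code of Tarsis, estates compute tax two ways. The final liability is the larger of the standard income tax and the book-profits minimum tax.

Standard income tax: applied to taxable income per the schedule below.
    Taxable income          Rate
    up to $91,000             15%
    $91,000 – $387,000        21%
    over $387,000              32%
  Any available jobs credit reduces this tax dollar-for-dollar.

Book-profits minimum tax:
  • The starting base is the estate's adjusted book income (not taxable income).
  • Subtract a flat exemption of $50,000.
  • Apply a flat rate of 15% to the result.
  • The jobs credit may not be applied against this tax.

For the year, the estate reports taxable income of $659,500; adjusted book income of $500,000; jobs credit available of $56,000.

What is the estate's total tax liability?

Standard income tax:
  $91,000 × 15% = $13,650
  $296,000 × 21% = $62,160
  $272,500 × 32% = $87,200
  → $163,010
  Less jobs credit $56,000 → $107,010

Book-profits minimum tax:
  Base (adjusted book income): $500,000
  Less exemption $50,000 → base $450,000
  $450,000 × 15% = $67,500

$107,010 > $67,500, so the standard income tax governs.

$107,010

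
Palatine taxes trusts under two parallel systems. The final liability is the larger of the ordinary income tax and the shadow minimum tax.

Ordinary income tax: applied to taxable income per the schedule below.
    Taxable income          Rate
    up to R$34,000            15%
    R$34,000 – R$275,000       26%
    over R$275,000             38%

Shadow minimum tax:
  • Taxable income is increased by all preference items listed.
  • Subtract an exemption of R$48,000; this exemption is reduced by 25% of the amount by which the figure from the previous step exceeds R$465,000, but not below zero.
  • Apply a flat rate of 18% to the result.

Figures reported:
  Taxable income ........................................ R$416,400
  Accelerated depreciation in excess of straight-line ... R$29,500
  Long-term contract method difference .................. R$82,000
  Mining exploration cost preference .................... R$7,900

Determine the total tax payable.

Ordinary income tax:
  R$34,000 × 15% = R$5,100
  R$241,000 × 26% = R$62,660
  R$141,400 × 38% = R$53,732
  → R$121,492

Shadow minimum tax:
  Adjusted income: R$416,400 + R$29,500 + R$82,000 + R$7,900 = R$535,800
  Exemption: R$48,000 − 25% × (R$535,800 − R$465,000) = R$48,000 − R$17,700 = R$30,300
  Base: R$535,800 − R$30,300 = R$505,500
  R$505,500 × 18% = R$90,990

R$121,492 > R$90,990, so the ordinary income tax governs.

R$121,492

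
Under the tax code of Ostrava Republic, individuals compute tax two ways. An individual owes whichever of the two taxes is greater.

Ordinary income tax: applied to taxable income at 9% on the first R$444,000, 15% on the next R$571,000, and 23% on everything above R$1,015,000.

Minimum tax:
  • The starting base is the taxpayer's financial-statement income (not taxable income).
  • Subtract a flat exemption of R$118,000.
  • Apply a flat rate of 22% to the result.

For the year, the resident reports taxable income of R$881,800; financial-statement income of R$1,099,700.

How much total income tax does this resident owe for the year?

Minimum tax:
  Base (financial-statement income): R$1,099,700
  Less exemption R$118,000 → base R$981,700
  R$981,700 × 22% = R$215,974

Ordinary income tax:
  R$444,000 × 9% = R$39,960
  R$437,800 × 15% = R$65,670
  → R$105,630

R$215,974 > R$105,630, so the minimum tax is the binding amount.

R$215,974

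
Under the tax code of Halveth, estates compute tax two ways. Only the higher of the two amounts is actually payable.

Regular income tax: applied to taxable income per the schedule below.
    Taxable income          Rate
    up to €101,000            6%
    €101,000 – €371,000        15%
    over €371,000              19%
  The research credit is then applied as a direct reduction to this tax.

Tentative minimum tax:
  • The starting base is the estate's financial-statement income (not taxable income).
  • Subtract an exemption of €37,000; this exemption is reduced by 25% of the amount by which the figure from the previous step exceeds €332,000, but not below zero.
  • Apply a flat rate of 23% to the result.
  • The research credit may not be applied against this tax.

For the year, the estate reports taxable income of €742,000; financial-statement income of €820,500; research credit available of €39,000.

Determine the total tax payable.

€188,715

Regular income tax:
  €101,000 × 6% = €6,060
  €270,000 × 15% = €40,500
  €371,000 × 19% = €70,490
  → €117,050
  Less research credit €39,000 → €78,050

Tentative minimum tax:
  Base (financial-statement income): €820,500
  Exemption: 25% × (€820,500 − €332,000) = €122,125 ≥ €37,000, so the exemption is fully phased out
  Base: €820,500 − €0 = €820,500
  €820,500 × 23% = €188,715

€188,715 > €78,050, so the tentative minimum tax is the binding amount.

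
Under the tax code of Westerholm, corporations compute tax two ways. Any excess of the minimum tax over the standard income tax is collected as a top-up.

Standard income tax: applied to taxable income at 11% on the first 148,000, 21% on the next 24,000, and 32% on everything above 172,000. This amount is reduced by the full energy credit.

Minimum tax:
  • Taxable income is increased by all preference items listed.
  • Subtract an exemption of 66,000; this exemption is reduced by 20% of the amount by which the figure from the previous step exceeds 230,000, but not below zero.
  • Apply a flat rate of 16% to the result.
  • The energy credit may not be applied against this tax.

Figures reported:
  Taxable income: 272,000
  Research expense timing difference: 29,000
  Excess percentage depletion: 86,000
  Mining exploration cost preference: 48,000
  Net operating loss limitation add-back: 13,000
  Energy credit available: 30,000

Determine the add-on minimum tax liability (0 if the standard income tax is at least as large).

Minimum tax:
  Adjusted income: 272,000 + 29,000 + 86,000 + 48,000 + 13,000 = 448,000
  Exemption: 66,000 − 20% × (448,000 − 230,000) = 66,000 − 43,600 = 22,400
  Base: 448,000 − 22,400 = 425,600
  425,600 × 16% = 68,096

Standard income tax:
  148,000 × 11% = 16,280
  24,000 × 21% = 5,040
  100,000 × 32% = 32,000
  → 53,320
  Less energy credit 30,000 → 23,320

Excess of minimum tax over standard income tax: 68,096 − 23,320 = 44,776.

44,776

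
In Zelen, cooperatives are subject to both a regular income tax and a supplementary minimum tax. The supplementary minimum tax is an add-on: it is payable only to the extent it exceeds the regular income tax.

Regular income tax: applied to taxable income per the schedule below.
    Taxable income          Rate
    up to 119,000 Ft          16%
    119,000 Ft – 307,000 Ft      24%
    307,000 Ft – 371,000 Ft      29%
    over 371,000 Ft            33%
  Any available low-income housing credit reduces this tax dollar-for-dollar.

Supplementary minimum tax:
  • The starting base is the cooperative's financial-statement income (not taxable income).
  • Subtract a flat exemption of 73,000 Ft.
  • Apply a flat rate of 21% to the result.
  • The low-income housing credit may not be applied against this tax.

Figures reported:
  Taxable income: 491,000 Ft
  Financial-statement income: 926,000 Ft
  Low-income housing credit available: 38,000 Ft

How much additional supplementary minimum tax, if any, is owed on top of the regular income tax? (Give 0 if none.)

Supplementary minimum tax:
  Base (financial-statement income): 926,000 Ft
  Less exemption 73,000 Ft → base 853,000 Ft
  853,000 Ft × 21% = 179,130 Ft

Regular income tax:
  119,000 Ft × 16% = 19,040 Ft
  188,000 Ft × 24% = 45,120 Ft
  64,000 Ft × 29% = 18,560 Ft
  120,000 Ft × 33% = 39,600 Ft
  → 122,320 Ft
  Less low-income housing credit 38,000 Ft → 84,320 Ft

Excess of supplementary minimum tax over regular income tax: 179,130 Ft − 84,320 Ft = 94,810 Ft.

94,810 Ft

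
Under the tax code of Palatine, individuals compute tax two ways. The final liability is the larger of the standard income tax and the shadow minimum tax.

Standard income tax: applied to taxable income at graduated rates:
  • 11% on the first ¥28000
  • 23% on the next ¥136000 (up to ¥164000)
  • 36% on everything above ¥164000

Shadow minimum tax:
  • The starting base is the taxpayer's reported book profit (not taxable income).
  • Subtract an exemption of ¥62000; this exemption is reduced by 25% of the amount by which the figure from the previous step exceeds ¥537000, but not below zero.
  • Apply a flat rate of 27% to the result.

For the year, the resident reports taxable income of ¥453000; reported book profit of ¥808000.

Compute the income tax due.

¥218160

Shadow minimum tax:
  Base (reported book profit): ¥808000
  Exemption: 25% × (¥808000 − ¥537000) = ¥67750 ≥ ¥62000, so the exemption is fully phased out
  Base: ¥808000 − ¥0 = ¥808000
  ¥808000 × 27% = ¥218160

Standard income tax:
  ¥28000 × 11% = ¥3080
  ¥136000 × 23% = ¥31280
  ¥289000 × 36% = ¥104040
  → ¥138400

¥218160 > ¥138400, so the shadow minimum tax is the binding amount.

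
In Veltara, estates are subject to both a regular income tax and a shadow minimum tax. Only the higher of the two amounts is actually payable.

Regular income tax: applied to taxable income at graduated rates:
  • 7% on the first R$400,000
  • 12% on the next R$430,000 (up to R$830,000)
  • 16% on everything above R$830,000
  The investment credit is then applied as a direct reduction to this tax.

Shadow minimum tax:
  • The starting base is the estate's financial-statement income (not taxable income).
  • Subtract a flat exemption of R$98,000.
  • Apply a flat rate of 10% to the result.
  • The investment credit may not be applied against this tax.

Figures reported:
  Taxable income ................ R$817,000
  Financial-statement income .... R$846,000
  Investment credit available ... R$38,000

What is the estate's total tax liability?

R$74,800

Shadow minimum tax:
  Base (financial-statement income): R$846,000
  Less exemption R$98,000 → base R$748,000
  R$748,000 × 10% = R$74,800

Regular income tax:
  R$400,000 × 7% = R$28,000
  R$417,000 × 12% = R$50,040
  → R$78,040
  Less investment credit R$38,000 → R$40,040

R$74,800 > R$40,040, so the shadow minimum tax is the binding amount.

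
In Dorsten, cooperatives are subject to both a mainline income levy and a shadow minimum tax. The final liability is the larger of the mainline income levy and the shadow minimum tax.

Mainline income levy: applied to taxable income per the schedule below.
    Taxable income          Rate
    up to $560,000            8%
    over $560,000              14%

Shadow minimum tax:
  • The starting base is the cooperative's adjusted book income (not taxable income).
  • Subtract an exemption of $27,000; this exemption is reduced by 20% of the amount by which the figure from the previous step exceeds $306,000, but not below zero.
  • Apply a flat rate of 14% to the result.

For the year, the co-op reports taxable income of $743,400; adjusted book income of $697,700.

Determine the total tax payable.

Shadow minimum tax:
  Base (adjusted book income): $697,700
  Exemption: 20% × ($697,700 − $306,000) = $78,340 ≥ $27,000, so the exemption is fully phased out
  Base: $697,700 − $0 = $697,700
  $697,700 × 14% = $97,678

Mainline income levy:
  $560,000 × 8% = $44,800
  $183,400 × 14% = $25,676
  → $70,476

$97,678 > $70,476, so the shadow minimum tax is the binding amount.

$97,678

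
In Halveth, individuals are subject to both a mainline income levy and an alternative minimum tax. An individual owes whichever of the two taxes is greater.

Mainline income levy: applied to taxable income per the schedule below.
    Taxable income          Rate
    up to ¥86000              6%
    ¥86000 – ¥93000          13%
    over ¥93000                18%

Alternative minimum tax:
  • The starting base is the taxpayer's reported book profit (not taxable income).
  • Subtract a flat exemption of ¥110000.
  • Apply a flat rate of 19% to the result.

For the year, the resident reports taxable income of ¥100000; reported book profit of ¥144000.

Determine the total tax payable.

¥7330

Alternative minimum tax:
  Base (reported book profit): ¥144000
  Less exemption ¥110000 → base ¥34000
  ¥34000 × 19% = ¥6460

Mainline income levy:
  ¥86000 × 6% = ¥5160
  ¥7000 × 13% = ¥910
  ¥7000 × 18% = ¥1260
  → ¥7330

¥7330 > ¥6460, so the mainline income levy governs.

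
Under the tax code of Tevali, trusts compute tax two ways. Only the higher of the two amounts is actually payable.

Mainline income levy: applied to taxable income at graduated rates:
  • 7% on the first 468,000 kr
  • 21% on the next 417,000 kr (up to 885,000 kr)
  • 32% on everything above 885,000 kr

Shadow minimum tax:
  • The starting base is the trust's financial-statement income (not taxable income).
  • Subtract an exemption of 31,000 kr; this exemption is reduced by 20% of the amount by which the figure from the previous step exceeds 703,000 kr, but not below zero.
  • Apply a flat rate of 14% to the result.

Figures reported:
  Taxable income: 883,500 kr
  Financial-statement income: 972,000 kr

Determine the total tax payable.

136,080 kr

Mainline income levy:
  468,000 kr × 7% = 32,760 kr
  415,500 kr × 21% = 87,255 kr
  → 120,015 kr

Shadow minimum tax:
  Base (financial-statement income): 972,000 kr
  Exemption: 20% × (972,000 kr − 703,000 kr) = 53,800 kr ≥ 31,000 kr, so the exemption is fully phased out
  Base: 972,000 kr − 0 kr = 972,000 kr
  972,000 kr × 14% = 136,080 kr

136,080 kr > 120,015 kr, so the shadow minimum tax is the binding amount.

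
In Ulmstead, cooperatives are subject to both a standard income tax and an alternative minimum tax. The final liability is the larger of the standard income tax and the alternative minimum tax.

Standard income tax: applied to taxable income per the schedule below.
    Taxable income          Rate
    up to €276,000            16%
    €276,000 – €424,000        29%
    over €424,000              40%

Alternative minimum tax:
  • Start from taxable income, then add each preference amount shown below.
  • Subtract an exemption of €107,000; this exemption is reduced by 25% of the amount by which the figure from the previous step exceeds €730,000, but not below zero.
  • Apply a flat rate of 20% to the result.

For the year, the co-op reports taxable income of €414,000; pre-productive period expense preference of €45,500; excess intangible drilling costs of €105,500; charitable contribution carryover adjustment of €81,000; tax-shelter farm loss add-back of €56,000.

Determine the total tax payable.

€119,000

Alternative minimum tax:
  Adjusted income: €414,000 + €45,500 + €105,500 + €81,000 + €56,000 = €702,000
  Exemption: €702,000 ≤ €730,000, so full €107,000 applies
  Base: €702,000 − €107,000 = €595,000
  €595,000 × 20% = €119,000

Standard income tax:
  €276,000 × 16% = €44,160
  €138,000 × 29% = €40,020
  → €84,180

€119,000 > €84,180, so the alternative minimum tax is the binding amount.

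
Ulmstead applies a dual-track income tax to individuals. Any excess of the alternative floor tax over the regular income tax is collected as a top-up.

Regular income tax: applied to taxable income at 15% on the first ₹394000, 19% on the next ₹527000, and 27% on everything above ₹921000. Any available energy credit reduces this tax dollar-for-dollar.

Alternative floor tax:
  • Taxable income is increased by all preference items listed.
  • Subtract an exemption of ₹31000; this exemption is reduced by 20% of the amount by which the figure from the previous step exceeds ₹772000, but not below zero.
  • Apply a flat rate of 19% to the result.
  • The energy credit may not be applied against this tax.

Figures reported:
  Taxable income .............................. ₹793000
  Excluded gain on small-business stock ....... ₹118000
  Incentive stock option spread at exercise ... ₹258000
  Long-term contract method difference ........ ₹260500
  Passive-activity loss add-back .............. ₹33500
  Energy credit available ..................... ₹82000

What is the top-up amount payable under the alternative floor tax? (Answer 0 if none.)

Regular income tax:
  ₹394000 × 15% = ₹59100
  ₹399000 × 19% = ₹75810
  → ₹134910
  Less energy credit ₹82000 → ₹52910

Alternative floor tax:
  Adjusted income: ₹793000 + ₹118000 + ₹258000 + ₹260500 + ₹33500 = ₹1463000
  Exemption: 20% × (₹1463000 − ₹772000) = ₹138200 ≥ ₹31000, so the exemption is fully phased out
  Base: ₹1463000 − ₹0 = ₹1463000
  ₹1463000 × 19% = ₹277970

Excess of alternative floor tax over regular income tax: ₹277970 − ₹52910 = ₹225060.

₹225060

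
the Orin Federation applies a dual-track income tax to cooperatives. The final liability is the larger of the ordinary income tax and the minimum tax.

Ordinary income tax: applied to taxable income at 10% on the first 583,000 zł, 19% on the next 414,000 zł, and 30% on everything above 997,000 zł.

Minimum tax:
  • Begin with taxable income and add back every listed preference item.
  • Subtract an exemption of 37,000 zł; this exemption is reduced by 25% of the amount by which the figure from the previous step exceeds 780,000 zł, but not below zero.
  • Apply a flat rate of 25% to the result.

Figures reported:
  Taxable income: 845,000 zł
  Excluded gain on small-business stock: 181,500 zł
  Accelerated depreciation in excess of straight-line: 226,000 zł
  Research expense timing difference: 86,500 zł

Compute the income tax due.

Minimum tax:
  Adjusted income: 845,000 zł + 181,500 zł + 226,000 zł + 86,500 zł = 1,339,000 zł
  Exemption: 25% × (1,339,000 zł − 780,000 zł) = 139,750 zł ≥ 37,000 zł, so the exemption is fully phased out
  Base: 1,339,000 zł − 0 zł = 1,339,000 zł
  1,339,000 zł × 25% = 334,750 zł

Ordinary income tax:
  583,000 zł × 10% = 58,300 zł
  262,000 zł × 19% = 49,780 zł
  → 108,080 zł

334,750 zł > 108,080 zł, so the minimum tax is the binding amount.

334,750 zł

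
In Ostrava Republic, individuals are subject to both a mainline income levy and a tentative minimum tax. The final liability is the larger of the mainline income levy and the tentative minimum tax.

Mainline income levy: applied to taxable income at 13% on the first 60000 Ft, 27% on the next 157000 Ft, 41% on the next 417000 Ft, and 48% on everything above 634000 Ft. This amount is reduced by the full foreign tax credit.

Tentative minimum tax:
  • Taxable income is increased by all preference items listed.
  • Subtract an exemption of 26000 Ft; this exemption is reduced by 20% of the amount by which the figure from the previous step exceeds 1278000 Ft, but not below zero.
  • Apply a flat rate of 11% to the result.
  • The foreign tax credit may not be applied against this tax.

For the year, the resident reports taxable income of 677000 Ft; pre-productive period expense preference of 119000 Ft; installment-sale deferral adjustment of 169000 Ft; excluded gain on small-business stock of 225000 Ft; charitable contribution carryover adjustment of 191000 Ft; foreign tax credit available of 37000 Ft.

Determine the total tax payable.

Tentative minimum tax:
  Adjusted income: 677000 Ft + 119000 Ft + 169000 Ft + 225000 Ft + 191000 Ft = 1381000 Ft
  Exemption: 26000 Ft − 20% × (1381000 Ft − 1278000 Ft) = 26000 Ft − 20600 Ft = 5400 Ft
  Base: 1381000 Ft − 5400 Ft = 1375600 Ft
  1375600 Ft × 11% = 151316 Ft

Mainline income levy:
  60000 Ft × 13% = 7800 Ft
  157000 Ft × 27% = 42390 Ft
  417000 Ft × 41% = 170970 Ft
  43000 Ft × 48% = 20640 Ft
  → 241800 Ft
  Less foreign tax credit 37000 Ft → 204800 Ft

204800 Ft > 151316 Ft, so the mainline income levy governs.

204800 Ft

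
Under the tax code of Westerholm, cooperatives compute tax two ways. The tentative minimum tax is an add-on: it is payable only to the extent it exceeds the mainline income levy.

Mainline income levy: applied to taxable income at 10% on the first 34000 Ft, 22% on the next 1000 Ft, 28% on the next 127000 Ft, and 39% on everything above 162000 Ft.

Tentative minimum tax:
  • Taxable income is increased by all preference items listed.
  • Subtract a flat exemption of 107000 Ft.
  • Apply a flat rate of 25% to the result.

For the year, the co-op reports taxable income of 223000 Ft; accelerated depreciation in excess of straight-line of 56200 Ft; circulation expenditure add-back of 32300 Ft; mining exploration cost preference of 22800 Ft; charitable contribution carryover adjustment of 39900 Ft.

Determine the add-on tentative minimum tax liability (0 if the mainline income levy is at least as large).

3830 Ft

Tentative minimum tax:
  Adjusted income: 223000 Ft + 56200 Ft + 32300 Ft + 22800 Ft + 39900 Ft = 374200 Ft
  Less exemption 107000 Ft → base 267200 Ft
  267200 Ft × 25% = 66800 Ft

Mainline income levy:
  34000 Ft × 10% = 3400 Ft
  1000 Ft × 22% = 220 Ft
  127000 Ft × 28% = 35560 Ft
  61000 Ft × 39% = 23790 Ft
  → 62970 Ft

Excess of tentative minimum tax over mainline income levy: 66800 Ft − 62970 Ft = 3830 Ft.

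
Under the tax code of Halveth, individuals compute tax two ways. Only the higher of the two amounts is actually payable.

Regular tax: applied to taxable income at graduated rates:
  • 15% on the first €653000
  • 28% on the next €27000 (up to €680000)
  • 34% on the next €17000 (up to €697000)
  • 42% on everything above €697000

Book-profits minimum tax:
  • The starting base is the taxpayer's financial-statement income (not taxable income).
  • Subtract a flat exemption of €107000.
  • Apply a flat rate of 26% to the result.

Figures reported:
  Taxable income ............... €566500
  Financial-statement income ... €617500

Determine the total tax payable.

Regular tax:
  €566500 × 15% = €84975

Book-profits minimum tax:
  Base (financial-statement income): €617500
  Less exemption €107000 → base €510500
  €510500 × 26% = €132730

€132730 > €84975, so the book-profits minimum tax is the binding amount.

€132730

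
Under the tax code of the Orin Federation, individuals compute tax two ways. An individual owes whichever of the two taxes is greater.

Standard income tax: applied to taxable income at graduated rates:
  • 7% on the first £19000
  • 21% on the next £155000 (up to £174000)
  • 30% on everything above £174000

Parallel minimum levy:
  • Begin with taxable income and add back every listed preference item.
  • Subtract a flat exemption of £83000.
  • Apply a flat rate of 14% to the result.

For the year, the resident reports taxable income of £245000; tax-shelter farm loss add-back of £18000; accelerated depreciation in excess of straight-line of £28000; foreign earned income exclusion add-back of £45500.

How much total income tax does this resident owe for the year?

£55180

Standard income tax:
  £19000 × 7% = £1330
  £155000 × 21% = £32550
  £71000 × 30% = £21300
  → £55180

Parallel minimum levy:
  Adjusted income: £245000 + £18000 + £28000 + £45500 = £336500
  Less exemption £83000 → base £253500
  £253500 × 14% = £35490

£55180 > £35490, so the standard income tax governs.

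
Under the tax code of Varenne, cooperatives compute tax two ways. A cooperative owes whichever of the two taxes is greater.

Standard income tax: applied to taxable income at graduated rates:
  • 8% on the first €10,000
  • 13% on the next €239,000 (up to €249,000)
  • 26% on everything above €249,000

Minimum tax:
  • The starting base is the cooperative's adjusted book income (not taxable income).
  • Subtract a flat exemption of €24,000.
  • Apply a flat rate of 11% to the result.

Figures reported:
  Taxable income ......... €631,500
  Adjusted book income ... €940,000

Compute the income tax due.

€131,320

Minimum tax:
  Base (adjusted book income): €940,000
  Less exemption €24,000 → base €916,000
  €916,000 × 11% = €100,760

Standard income tax:
  €10,000 × 8% = €800
  €239,000 × 13% = €31,070
  €382,500 × 26% = €99,450
  → €131,320

€131,320 > €100,760, so the standard income tax governs.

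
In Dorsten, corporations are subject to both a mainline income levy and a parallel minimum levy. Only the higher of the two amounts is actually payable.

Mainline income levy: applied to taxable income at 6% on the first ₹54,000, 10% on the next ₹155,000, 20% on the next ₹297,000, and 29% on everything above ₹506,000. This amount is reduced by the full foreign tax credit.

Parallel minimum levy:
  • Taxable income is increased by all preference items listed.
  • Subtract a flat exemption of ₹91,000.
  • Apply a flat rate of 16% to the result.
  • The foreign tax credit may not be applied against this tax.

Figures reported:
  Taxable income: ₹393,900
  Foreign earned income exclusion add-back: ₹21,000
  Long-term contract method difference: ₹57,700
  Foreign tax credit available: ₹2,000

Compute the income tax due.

Mainline income levy:
  ₹54,000 × 6% = ₹3,240
  ₹155,000 × 10% = ₹15,500
  ₹184,900 × 20% = ₹36,980
  → ₹55,720
  Less foreign tax credit ₹2,000 → ₹53,720

Parallel minimum levy:
  Adjusted income: ₹393,900 + ₹21,000 + ₹57,700 = ₹472,600
  Less exemption ₹91,000 → base ₹381,600
  ₹381,600 × 16% = ₹61,056

₹61,056 > ₹53,720, so the parallel minimum levy is the binding amount.

₹61,056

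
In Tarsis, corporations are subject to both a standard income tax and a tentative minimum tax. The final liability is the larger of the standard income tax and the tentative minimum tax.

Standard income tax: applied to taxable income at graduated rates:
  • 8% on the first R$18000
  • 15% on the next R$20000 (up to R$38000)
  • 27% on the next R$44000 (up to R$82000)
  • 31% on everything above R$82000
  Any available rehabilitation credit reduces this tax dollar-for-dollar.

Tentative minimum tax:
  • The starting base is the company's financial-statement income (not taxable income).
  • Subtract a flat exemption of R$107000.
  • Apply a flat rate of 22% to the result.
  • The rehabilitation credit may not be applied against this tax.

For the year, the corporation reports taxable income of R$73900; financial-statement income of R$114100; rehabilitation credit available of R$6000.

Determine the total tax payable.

Standard income tax:
  R$18000 × 8% = R$1440
  R$20000 × 15% = R$3000
  R$35900 × 27% = R$9693
  → R$14133
  Less rehabilitation credit R$6000 → R$8133

Tentative minimum tax:
  Base (financial-statement income): R$114100
  Less exemption R$107000 → base R$7100
  R$7100 × 22% = R$1562

R$8133 > R$1562, so the standard income tax governs.

R$8133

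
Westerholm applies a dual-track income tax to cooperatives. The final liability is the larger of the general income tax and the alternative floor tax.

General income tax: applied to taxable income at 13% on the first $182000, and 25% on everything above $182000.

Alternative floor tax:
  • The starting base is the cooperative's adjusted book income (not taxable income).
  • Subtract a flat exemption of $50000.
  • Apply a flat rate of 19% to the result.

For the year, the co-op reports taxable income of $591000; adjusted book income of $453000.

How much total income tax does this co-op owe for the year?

General income tax:
  $182000 × 13% = $23660
  $409000 × 25% = $102250
  → $125910

Alternative floor tax:
  Base (adjusted book income): $453000
  Less exemption $50000 → base $403000
  $403000 × 19% = $76570

$125910 > $76570, so the general income tax governs.

$125910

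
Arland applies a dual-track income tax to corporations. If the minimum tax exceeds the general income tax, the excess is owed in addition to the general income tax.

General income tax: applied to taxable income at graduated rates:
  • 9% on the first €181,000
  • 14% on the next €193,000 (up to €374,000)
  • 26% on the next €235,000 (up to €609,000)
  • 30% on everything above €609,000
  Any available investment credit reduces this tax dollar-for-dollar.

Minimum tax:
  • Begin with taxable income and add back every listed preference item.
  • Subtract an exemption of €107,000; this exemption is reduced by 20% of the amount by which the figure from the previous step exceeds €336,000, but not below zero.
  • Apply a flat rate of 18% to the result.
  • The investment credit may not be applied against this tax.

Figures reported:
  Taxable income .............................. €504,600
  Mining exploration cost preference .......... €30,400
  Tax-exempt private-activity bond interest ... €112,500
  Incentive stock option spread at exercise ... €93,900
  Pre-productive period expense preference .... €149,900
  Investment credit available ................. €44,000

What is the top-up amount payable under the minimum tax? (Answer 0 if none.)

€127,168

Minimum tax:
  Adjusted income: €504,600 + €30,400 + €112,500 + €93,900 + €149,900 = €891,300
  Exemption: 20% × (€891,300 − €336,000) = €111,060 ≥ €107,000, so the exemption is fully phased out
  Base: €891,300 − €0 = €891,300
  €891,300 × 18% = €160,434

General income tax:
  €181,000 × 9% = €16,290
  €193,000 × 14% = €27,020
  €130,600 × 26% = €33,956
  → €77,266
  Less investment credit €44,000 → €33,266

Excess of minimum tax over general income tax: €160,434 − €33,266 = €127,168.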